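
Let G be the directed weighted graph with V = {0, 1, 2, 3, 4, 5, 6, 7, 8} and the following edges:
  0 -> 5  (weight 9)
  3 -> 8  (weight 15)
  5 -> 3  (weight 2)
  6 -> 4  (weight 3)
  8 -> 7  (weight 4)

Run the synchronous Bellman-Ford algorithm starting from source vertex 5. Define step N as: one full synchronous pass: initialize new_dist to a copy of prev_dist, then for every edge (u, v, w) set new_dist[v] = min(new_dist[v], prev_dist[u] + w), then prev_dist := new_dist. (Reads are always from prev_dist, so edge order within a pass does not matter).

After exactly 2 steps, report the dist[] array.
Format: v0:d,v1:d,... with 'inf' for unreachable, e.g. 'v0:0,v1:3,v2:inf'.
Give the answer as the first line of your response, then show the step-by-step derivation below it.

v0:inf,v1:inf,v2:inf,v3:2,v4:inf,v5:0,v6:inf,v7:inf,v8:17

step 1: dist = v0:inf,v1:inf,v2:inf,v3:2,v4:inf,v5:0,v6:inf,v7:inf,v8:inf
step 2: dist = v0:inf,v1:inf,v2:inf,v3:2,v4:inf,v5:0,v6:inf,v7:inf,v8:17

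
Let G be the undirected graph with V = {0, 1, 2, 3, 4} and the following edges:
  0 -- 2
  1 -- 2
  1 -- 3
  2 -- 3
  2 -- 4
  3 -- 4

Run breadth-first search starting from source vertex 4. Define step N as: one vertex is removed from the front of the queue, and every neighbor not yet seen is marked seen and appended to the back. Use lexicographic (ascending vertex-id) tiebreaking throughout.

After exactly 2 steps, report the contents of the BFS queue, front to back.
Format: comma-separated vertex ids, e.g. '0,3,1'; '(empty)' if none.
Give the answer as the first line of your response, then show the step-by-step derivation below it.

3,0,1

step 1: dequeue 4; queue=[2,3]; order=4
step 2: dequeue 2; queue=[3,0,1]; order=4,2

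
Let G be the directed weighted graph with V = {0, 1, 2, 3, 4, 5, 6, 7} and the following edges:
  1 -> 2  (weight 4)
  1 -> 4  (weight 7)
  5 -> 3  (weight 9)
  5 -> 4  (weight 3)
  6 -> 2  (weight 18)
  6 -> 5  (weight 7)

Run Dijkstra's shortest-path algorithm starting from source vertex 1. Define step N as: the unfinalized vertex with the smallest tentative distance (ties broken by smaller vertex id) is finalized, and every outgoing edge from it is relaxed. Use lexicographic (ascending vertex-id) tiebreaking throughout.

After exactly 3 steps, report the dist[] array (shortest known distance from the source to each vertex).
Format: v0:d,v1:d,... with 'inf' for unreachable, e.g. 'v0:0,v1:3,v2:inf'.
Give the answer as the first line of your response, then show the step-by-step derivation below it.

v0:inf,v1:0,v2:4,v3:inf,v4:7,v5:inf,v6:inf,v7:inf

step 1: dist = v0:inf,v1:0,v2:4,v3:inf,v4:7,v5:inf,v6:inf,v7:inf
step 2: dist = v0:inf,v1:0,v2:4,v3:inf,v4:7,v5:inf,v6:inf,v7:inf
step 3: dist = v0:inf,v1:0,v2:4,v3:inf,v4:7,v5:inf,v6:inf,v7:inf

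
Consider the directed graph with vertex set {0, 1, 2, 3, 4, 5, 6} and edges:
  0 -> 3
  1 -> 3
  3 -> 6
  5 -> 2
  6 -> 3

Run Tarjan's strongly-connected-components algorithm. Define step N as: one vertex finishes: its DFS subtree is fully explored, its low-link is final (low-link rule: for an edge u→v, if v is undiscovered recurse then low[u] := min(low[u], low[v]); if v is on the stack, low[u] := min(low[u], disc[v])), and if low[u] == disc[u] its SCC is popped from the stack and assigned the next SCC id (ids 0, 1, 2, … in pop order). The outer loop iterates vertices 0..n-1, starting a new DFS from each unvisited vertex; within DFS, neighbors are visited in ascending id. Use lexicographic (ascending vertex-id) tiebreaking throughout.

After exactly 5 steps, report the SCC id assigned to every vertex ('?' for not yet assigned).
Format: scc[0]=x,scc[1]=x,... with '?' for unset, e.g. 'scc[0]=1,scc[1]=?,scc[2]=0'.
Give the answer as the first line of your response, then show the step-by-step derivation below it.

scc[0]=1,scc[1]=2,scc[2]=3,scc[3]=0,scc[4]=?,scc[5]=?,scc[6]=0

step 1: low=(low[0]=0,low[1]=?,low[2]=?,low[3]=1,low[4]=?,low[5]=?,low[6]=1); scc=(scc[0]=?,scc[1]=?,scc[2]=?,scc[3]=?,scc[4]=?,scc[5]=?,scc[6]=?)
step 2: low=(low[0]=0,low[1]=?,low[2]=?,low[3]=1,low[4]=?,low[5]=?,low[6]=1); scc=(scc[0]=?,scc[1]=?,scc[2]=?,scc[3]=0,scc[4]=?,scc[5]=?,scc[6]=0)
step 3: low=(low[0]=0,low[1]=?,low[2]=?,low[3]=1,low[4]=?,low[5]=?,low[6]=1); scc=(scc[0]=1,scc[1]=?,scc[2]=?,scc[3]=0,scc[4]=?,scc[5]=?,scc[6]=0)
step 4: low=(low[0]=0,low[1]=3,low[2]=?,low[3]=1,low[4]=?,low[5]=?,low[6]=1); scc=(scc[0]=1,scc[1]=2,scc[2]=?,scc[3]=0,scc[4]=?,scc[5]=?,scc[6]=0)
step 5: low=(low[0]=0,low[1]=3,low[2]=4,low[3]=1,low[4]=?,low[5]=?,low[6]=1); scc=(scc[0]=1,scc[1]=2,scc[2]=3,scc[3]=0,scc[4]=?,scc[5]=?,scc[6]=0)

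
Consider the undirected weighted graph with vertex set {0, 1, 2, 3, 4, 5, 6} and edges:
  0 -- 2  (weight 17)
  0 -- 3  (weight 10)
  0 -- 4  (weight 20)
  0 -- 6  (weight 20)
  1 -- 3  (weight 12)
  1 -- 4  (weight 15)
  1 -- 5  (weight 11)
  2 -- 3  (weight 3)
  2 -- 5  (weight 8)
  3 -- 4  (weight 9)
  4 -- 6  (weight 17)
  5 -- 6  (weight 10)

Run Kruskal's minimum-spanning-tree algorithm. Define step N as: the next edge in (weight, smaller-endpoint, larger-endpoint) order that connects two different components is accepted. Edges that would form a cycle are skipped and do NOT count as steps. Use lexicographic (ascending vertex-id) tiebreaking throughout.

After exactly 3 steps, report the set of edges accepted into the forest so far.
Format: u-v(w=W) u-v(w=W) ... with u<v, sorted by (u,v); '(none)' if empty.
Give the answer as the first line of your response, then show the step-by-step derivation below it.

2-3(w=3) 2-5(w=8) 3-4(w=9)

step 1: add edge 2-3 (w=3); MST = {2-3(w=3)}
step 2: add edge 2-5 (w=8); MST = {2-3(w=3) 2-5(w=8)}
step 3: add edge 3-4 (w=9); MST = {2-3(w=3) 2-5(w=8) 3-4(w=9)}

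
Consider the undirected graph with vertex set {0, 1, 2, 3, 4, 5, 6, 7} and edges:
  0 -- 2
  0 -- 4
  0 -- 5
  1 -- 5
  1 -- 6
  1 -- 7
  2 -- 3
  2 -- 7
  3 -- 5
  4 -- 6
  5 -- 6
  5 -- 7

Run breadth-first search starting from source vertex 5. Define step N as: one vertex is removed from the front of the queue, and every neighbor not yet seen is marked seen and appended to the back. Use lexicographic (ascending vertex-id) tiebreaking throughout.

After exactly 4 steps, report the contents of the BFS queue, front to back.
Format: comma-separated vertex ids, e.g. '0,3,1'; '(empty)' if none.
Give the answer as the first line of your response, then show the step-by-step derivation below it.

6,7,2,4

step 1: dequeue 5; queue=[0,1,3,6,7]; order=5
step 2: dequeue 0; queue=[1,3,6,7,2,4]; order=5,0
step 3: dequeue 1; queue=[3,6,7,2,4]; order=5,0,1
step 4: dequeue 3; queue=[6,7,2,4]; order=5,0,1,3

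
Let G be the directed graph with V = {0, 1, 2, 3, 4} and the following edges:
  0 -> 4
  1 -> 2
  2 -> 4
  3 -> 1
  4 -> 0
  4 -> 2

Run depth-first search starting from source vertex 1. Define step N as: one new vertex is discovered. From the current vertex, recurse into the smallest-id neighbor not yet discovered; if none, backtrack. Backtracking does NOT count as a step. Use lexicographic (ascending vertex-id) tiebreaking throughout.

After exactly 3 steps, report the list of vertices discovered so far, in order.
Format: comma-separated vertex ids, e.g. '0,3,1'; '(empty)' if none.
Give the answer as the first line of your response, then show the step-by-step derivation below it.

1,2,4

step 1: discover 1; path=1; order=1
step 2: discover 2; path=1>2; order=1,2
step 3: discover 4; path=1>2>4; order=1,2,4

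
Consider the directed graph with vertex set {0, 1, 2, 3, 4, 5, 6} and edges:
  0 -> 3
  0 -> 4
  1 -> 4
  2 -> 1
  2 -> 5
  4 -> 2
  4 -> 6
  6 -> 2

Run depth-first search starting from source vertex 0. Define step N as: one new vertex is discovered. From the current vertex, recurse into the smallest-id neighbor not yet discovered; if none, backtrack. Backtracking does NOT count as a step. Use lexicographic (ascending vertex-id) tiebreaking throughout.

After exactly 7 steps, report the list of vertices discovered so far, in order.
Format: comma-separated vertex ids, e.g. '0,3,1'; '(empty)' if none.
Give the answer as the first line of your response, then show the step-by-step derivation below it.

0,3,4,2,1,5,6

step 1: discover 0; path=0; order=0
step 2: discover 3; path=0>3; order=0,3
step 3: discover 4; path=0>4; order=0,3,4
step 4: discover 2; path=0>4>2; order=0,3,4,2
step 5: discover 1; path=0>4>2>1; order=0,3,4,2,1
step 6: discover 5; path=0>4>2>5; order=0,3,4,2,1,5
step 7: discover 6; path=0>4>6; order=0,3,4,2,1,5,6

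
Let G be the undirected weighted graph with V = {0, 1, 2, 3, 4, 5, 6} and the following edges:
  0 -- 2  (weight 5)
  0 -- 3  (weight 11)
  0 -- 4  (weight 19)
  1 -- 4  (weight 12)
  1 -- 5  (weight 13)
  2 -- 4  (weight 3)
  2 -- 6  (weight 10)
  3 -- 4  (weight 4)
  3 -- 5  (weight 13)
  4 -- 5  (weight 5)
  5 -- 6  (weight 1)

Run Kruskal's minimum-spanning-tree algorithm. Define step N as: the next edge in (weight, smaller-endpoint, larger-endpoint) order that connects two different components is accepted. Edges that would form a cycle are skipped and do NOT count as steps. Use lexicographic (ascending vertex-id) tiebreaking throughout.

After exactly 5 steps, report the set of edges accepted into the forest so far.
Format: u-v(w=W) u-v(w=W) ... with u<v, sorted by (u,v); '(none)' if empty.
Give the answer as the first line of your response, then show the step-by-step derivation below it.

0-2(w=5) 2-4(w=3) 3-4(w=4) 4-5(w=5) 5-6(w=1)

step 1: add edge 5-6 (w=1); MST = {5-6(w=1)}
step 2: add edge 2-4 (w=3); MST = {2-4(w=3) 5-6(w=1)}
step 3: add edge 3-4 (w=4); MST = {2-4(w=3) 3-4(w=4) 5-6(w=1)}
step 4: add edge 0-2 (w=5); MST = {0-2(w=5) 2-4(w=3) 3-4(w=4) 5-6(w=1)}
step 5: add edge 4-5 (w=5); MST = {0-2(w=5) 2-4(w=3) 3-4(w=4) 4-5(w=5) 5-6(w=1)}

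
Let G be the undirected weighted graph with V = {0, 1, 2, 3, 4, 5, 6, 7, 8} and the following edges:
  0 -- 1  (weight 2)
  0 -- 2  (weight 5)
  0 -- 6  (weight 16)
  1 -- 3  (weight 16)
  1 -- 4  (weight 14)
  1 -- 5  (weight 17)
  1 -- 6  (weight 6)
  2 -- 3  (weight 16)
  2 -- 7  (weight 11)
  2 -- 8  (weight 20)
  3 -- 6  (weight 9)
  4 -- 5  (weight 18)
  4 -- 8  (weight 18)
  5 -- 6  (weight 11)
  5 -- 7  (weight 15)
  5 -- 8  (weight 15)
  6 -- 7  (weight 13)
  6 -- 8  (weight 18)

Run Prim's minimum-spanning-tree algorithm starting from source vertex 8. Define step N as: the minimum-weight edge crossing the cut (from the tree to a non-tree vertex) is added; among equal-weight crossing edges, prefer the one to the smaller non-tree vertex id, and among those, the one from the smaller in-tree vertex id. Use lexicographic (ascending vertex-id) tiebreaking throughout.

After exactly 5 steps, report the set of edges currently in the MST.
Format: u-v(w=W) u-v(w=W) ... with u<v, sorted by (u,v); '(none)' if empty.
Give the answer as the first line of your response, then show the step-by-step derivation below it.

0-1(w=2) 0-2(w=5) 1-6(w=6) 5-6(w=11) 5-8(w=15)

step 1: add edge 5-8 (w=15); MST = {5-8(w=15)}
step 2: add edge 5-6 (w=11); MST = {5-6(w=11) 5-8(w=15)}
step 3: add edge 1-6 (w=6); MST = {1-6(w=6) 5-6(w=11) 5-8(w=15)}
step 4: add edge 0-1 (w=2); MST = {0-1(w=2) 1-6(w=6) 5-6(w=11) 5-8(w=15)}
step 5: add edge 0-2 (w=5); MST = {0-1(w=2) 0-2(w=5) 1-6(w=6) 5-6(w=11) 5-8(w=15)}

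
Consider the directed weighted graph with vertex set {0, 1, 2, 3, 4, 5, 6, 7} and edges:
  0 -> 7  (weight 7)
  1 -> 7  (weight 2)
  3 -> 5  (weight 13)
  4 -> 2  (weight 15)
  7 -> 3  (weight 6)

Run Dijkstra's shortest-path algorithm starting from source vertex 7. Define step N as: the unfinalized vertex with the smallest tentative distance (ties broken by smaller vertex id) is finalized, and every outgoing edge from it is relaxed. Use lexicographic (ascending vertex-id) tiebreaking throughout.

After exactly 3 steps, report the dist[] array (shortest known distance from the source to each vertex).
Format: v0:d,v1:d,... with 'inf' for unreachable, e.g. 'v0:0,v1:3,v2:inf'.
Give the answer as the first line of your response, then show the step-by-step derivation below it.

v0:inf,v1:inf,v2:inf,v3:6,v4:inf,v5:19,v6:inf,v7:0

step 1: dist = v0:inf,v1:inf,v2:inf,v3:6,v4:inf,v5:inf,v6:inf,v7:0
step 2: dist = v0:inf,v1:inf,v2:inf,v3:6,v4:inf,v5:19,v6:inf,v7:0
step 3: dist = v0:inf,v1:inf,v2:inf,v3:6,v4:inf,v5:19,v6:inf,v7:0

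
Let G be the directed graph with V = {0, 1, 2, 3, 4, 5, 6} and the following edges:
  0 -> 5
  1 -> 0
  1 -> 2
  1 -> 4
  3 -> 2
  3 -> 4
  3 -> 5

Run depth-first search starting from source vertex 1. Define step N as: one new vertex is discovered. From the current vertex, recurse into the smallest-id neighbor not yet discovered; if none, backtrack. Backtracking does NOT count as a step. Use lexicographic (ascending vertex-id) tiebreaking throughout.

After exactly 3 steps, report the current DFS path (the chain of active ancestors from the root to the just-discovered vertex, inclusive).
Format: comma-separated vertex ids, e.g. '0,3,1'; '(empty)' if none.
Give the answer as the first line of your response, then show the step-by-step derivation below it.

1,0,5

step 1: discover 1; path=1; order=1
step 2: discover 0; path=1>0; order=1,0
step 3: discover 5; path=1>0>5; order=1,0,5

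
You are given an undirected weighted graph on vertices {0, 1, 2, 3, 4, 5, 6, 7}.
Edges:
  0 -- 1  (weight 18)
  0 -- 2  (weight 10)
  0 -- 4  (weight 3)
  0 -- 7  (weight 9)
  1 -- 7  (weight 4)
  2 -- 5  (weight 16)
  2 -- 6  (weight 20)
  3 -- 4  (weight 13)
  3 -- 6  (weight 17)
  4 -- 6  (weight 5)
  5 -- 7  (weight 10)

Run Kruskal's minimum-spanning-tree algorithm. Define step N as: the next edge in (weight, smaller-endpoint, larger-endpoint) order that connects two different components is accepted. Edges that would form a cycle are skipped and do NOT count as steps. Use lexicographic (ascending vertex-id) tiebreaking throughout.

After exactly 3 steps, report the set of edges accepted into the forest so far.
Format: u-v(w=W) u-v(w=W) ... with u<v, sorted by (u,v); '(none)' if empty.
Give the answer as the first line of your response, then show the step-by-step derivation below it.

0-4(w=3) 1-7(w=4) 4-6(w=5)

step 1: add edge 0-4 (w=3); MST = {0-4(w=3)}
step 2: add edge 1-7 (w=4); MST = {0-4(w=3) 1-7(w=4)}
step 3: add edge 4-6 (w=5); MST = {0-4(w=3) 1-7(w=4) 4-6(w=5)}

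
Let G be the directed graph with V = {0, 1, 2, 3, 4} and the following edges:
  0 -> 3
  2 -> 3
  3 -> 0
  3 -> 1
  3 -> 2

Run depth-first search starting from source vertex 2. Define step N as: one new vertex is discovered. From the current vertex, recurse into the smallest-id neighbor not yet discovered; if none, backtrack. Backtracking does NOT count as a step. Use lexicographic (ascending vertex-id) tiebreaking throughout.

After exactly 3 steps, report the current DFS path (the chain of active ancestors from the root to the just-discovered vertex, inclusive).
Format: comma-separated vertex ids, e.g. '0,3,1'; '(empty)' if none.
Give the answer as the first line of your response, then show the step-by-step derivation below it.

2,3,0

step 1: discover 2; path=2; order=2
step 2: discover 3; path=2>3; order=2,3
step 3: discover 0; path=2>3>0; order=2,3,0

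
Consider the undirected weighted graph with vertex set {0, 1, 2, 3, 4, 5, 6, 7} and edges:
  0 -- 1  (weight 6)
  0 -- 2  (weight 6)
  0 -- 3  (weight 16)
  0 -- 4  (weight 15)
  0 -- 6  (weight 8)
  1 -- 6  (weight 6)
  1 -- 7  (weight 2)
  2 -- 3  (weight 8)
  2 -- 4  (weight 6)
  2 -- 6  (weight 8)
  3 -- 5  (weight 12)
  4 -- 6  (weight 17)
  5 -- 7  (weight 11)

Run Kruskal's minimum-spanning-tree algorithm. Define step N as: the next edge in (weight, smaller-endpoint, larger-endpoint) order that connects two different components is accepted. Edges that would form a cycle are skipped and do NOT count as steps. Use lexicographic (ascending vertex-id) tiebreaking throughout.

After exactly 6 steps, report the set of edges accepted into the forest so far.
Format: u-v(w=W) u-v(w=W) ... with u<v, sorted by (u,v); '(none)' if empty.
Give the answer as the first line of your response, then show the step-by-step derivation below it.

0-1(w=6) 0-2(w=6) 1-6(w=6) 1-7(w=2) 2-3(w=8) 2-4(w=6)

step 1: add edge 1-7 (w=2); MST = {1-7(w=2)}
step 2: add edge 0-1 (w=6); MST = {0-1(w=6) 1-7(w=2)}
step 3: add edge 0-2 (w=6); MST = {0-1(w=6) 0-2(w=6) 1-7(w=2)}
step 4: add edge 1-6 (w=6); MST = {0-1(w=6) 0-2(w=6) 1-6(w=6) 1-7(w=2)}
step 5: add edge 2-4 (w=6); MST = {0-1(w=6) 0-2(w=6) 1-6(w=6) 1-7(w=2) 2-4(w=6)}
step 6: add edge 2-3 (w=8); MST = {0-1(w=6) 0-2(w=6) 1-6(w=6) 1-7(w=2) 2-3(w=8) 2-4(w=6)}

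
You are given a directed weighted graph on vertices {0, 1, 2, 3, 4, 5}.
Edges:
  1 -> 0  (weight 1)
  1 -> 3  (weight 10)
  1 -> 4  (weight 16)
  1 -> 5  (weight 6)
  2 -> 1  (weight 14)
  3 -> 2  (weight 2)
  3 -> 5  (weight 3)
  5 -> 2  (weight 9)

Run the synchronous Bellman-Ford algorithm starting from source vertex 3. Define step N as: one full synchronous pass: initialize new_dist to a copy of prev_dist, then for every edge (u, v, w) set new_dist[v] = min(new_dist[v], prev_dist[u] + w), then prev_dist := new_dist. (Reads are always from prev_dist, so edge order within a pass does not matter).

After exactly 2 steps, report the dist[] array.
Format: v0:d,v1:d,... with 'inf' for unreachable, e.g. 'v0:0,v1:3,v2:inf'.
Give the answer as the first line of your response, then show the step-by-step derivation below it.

v0:inf,v1:16,v2:2,v3:0,v4:inf,v5:3

step 1: dist = v0:inf,v1:inf,v2:2,v3:0,v4:inf,v5:3
step 2: dist = v0:inf,v1:16,v2:2,v3:0,v4:inf,v5:3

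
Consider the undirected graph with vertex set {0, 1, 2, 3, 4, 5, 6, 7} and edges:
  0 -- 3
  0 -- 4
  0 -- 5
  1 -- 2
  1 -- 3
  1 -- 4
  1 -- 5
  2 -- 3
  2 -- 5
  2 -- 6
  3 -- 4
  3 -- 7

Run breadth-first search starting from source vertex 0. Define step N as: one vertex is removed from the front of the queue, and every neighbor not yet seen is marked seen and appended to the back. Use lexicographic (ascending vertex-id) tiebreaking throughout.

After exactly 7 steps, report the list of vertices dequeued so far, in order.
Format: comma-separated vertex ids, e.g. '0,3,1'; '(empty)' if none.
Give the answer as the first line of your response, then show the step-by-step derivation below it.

0,3,4,5,1,2,7

step 1: dequeue 0; queue=[3,4,5]; order=0
step 2: dequeue 3; queue=[4,5,1,2,7]; order=0,3
step 3: dequeue 4; queue=[5,1,2,7]; order=0,3,4
step 4: dequeue 5; queue=[1,2,7]; order=0,3,4,5
step 5: dequeue 1; queue=[2,7]; order=0,3,4,5,1
step 6: dequeue 2; queue=[7,6]; order=0,3,4,5,1,2
step 7: dequeue 7; queue=[6]; order=0,3,4,5,1,2,7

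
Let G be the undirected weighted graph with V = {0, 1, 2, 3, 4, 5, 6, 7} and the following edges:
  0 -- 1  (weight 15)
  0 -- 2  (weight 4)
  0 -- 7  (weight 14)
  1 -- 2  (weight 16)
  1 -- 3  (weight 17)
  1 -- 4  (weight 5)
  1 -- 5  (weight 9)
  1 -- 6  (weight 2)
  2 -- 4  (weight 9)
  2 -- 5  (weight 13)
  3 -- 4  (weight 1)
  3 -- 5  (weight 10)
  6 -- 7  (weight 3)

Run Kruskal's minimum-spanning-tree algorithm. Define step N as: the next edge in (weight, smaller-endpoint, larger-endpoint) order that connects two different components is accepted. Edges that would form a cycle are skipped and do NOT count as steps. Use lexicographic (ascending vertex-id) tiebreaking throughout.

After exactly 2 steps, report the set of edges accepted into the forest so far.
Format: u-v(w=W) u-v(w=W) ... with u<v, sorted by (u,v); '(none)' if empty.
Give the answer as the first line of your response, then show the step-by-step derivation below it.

1-6(w=2) 3-4(w=1)

step 1: add edge 3-4 (w=1); MST = {3-4(w=1)}
step 2: add edge 1-6 (w=2); MST = {1-6(w=2) 3-4(w=1)}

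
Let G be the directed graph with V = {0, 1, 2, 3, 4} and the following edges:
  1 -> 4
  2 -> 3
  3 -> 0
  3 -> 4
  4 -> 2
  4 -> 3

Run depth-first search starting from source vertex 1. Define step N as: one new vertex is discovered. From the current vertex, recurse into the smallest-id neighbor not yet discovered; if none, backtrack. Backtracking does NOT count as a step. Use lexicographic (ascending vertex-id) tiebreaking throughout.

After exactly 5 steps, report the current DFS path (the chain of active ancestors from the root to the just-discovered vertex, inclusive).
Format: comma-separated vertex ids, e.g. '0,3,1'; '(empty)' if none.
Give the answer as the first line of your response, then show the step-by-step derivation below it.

1,4,2,3,0

step 1: discover 1; path=1; order=1
step 2: discover 4; path=1>4; order=1,4
step 3: discover 2; path=1>4>2; order=1,4,2
step 4: discover 3; path=1>4>2>3; order=1,4,2,3
step 5: discover 0; path=1>4>2>3>0; order=1,4,2,3,0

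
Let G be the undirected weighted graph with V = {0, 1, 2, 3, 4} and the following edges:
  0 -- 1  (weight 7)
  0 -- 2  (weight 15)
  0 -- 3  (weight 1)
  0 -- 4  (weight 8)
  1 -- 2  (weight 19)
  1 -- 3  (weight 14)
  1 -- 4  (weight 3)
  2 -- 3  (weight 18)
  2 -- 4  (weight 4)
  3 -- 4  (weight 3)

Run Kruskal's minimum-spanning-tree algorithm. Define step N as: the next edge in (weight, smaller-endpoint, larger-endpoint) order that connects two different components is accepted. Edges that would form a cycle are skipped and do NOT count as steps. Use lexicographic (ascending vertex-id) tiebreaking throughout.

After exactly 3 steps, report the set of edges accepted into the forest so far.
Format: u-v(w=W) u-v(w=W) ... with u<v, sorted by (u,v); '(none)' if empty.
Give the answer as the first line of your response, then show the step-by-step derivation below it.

0-3(w=1) 1-4(w=3) 3-4(w=3)

step 1: add edge 0-3 (w=1); MST = {0-3(w=1)}
step 2: add edge 1-4 (w=3); MST = {0-3(w=1) 1-4(w=3)}
step 3: add edge 3-4 (w=3); MST = {0-3(w=1) 1-4(w=3) 3-4(w=3)}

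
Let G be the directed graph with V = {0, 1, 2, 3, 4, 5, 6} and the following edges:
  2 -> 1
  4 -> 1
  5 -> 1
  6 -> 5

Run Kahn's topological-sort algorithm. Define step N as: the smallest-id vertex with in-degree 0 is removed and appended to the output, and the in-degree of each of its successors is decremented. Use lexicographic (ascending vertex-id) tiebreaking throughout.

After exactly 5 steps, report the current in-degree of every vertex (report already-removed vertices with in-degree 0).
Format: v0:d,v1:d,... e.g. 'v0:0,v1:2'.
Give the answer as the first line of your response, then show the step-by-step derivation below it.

v0:0,v1:1,v2:0,v3:0,v4:0,v5:0,v6:0

step 1: output 0; order=[0]; indeg=(0,3,0,0,0,1,0)
step 2: output 2; order=[0,2]; indeg=(0,2,0,0,0,1,0)
step 3: output 3; order=[0,2,3]; indeg=(0,2,0,0,0,1,0)
step 4: output 4; order=[0,2,3,4]; indeg=(0,1,0,0,0,1,0)
step 5: output 6; order=[0,2,3,4,6]; indeg=(0,1,0,0,0,0,0)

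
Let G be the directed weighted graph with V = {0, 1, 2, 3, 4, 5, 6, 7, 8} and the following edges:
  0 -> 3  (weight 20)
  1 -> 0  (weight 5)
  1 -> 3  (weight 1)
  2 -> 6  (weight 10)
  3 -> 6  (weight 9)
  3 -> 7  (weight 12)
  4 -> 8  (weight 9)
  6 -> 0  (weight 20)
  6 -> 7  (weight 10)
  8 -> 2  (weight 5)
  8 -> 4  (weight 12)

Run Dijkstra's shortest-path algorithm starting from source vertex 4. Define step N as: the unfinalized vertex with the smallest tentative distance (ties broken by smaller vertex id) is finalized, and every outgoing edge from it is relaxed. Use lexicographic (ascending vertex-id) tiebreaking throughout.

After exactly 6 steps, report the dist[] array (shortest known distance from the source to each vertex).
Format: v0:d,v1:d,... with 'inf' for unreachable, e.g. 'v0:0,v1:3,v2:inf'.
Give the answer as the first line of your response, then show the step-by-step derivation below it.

v0:44,v1:inf,v2:14,v3:64,v4:0,v5:inf,v6:24,v7:34,v8:9

step 1: dist = v0:inf,v1:inf,v2:inf,v3:inf,v4:0,v5:inf,v6:inf,v7:inf,v8:9
step 2: dist = v0:inf,v1:inf,v2:14,v3:inf,v4:0,v5:inf,v6:inf,v7:inf,v8:9
step 3: dist = v0:inf,v1:inf,v2:14,v3:inf,v4:0,v5:inf,v6:24,v7:inf,v8:9
step 4: dist = v0:44,v1:inf,v2:14,v3:inf,v4:0,v5:inf,v6:24,v7:34,v8:9
step 5: dist = v0:44,v1:inf,v2:14,v3:inf,v4:0,v5:inf,v6:24,v7:34,v8:9
step 6: dist = v0:44,v1:inf,v2:14,v3:64,v4:0,v5:inf,v6:24,v7:34,v8:9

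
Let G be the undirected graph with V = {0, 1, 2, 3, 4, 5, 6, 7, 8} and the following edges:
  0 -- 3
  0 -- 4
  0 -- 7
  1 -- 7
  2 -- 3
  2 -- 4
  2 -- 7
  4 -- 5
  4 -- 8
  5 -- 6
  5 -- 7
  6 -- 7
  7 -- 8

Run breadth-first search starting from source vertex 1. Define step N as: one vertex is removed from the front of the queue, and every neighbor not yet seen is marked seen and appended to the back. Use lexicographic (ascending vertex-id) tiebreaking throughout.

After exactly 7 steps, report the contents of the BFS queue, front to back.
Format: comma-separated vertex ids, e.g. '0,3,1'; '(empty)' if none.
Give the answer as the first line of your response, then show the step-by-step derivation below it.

3,4

step 1: dequeue 1; queue=[7]; order=1
step 2: dequeue 7; queue=[0,2,5,6,8]; order=1,7
step 3: dequeue 0; queue=[2,5,6,8,3,4]; order=1,7,0
step 4: dequeue 2; queue=[5,6,8,3,4]; order=1,7,0,2
step 5: dequeue 5; queue=[6,8,3,4]; order=1,7,0,2,5
step 6: dequeue 6; queue=[8,3,4]; order=1,7,0,2,5,6
step 7: dequeue 8; queue=[3,4]; order=1,7,0,2,5,6,8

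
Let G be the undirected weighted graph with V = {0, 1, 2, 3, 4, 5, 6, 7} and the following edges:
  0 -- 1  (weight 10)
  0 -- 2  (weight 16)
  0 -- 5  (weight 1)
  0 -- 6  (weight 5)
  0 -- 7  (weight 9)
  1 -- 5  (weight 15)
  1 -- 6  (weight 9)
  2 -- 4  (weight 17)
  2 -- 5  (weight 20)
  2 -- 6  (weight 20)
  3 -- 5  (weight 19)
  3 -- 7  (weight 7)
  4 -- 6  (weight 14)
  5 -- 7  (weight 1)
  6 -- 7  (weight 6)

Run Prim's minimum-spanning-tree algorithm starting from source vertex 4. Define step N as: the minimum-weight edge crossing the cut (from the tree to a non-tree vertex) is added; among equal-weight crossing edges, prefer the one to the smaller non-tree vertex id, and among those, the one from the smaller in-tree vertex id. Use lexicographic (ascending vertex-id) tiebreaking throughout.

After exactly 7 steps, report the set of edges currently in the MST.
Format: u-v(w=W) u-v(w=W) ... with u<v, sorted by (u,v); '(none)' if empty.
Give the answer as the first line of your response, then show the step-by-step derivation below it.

0-2(w=16) 0-5(w=1) 0-6(w=5) 1-6(w=9) 3-7(w=7) 4-6(w=14) 5-7(w=1)

step 1: add edge 4-6 (w=14); MST = {4-6(w=14)}
step 2: add edge 0-6 (w=5); MST = {0-6(w=5) 4-6(w=14)}
step 3: add edge 0-5 (w=1); MST = {0-5(w=1) 0-6(w=5) 4-6(w=14)}
step 4: add edge 5-7 (w=1); MST = {0-5(w=1) 0-6(w=5) 4-6(w=14) 5-7(w=1)}
step 5: add edge 3-7 (w=7); MST = {0-5(w=1) 0-6(w=5) 3-7(w=7) 4-6(w=14) 5-7(w=1)}
step 6: add edge 1-6 (w=9); MST = {0-5(w=1) 0-6(w=5) 1-6(w=9) 3-7(w=7) 4-6(w=14) 5-7(w=1)}
step 7: add edge 0-2 (w=16); MST = {0-2(w=16) 0-5(w=1) 0-6(w=5) 1-6(w=9) 3-7(w=7) 4-6(w=14) 5-7(w=1)}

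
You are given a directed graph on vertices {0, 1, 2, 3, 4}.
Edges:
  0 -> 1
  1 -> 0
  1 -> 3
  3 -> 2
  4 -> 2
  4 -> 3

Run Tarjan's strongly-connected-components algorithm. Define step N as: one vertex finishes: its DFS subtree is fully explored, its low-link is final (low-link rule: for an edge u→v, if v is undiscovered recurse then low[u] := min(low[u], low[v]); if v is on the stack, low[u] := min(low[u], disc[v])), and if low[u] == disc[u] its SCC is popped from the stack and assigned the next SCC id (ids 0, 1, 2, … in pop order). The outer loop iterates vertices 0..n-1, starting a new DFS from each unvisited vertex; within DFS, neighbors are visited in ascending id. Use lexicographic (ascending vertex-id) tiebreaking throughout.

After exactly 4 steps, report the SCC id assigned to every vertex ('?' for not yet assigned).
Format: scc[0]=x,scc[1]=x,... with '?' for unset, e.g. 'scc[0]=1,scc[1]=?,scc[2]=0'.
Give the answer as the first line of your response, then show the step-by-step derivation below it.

scc[0]=2,scc[1]=2,scc[2]=0,scc[3]=1,scc[4]=?

step 1: low=(low[0]=0,low[1]=0,low[2]=3,low[3]=2,low[4]=?); scc=(scc[0]=?,scc[1]=?,scc[2]=0,scc[3]=?,scc[4]=?)
step 2: low=(low[0]=0,low[1]=0,low[2]=3,low[3]=2,low[4]=?); scc=(scc[0]=?,scc[1]=?,scc[2]=0,scc[3]=1,scc[4]=?)
step 3: low=(low[0]=0,low[1]=0,low[2]=3,low[3]=2,low[4]=?); scc=(scc[0]=?,scc[1]=?,scc[2]=0,scc[3]=1,scc[4]=?)
step 4: low=(low[0]=0,low[1]=0,low[2]=3,low[3]=2,low[4]=?); scc=(scc[0]=2,scc[1]=2,scc[2]=0,scc[3]=1,scc[4]=?)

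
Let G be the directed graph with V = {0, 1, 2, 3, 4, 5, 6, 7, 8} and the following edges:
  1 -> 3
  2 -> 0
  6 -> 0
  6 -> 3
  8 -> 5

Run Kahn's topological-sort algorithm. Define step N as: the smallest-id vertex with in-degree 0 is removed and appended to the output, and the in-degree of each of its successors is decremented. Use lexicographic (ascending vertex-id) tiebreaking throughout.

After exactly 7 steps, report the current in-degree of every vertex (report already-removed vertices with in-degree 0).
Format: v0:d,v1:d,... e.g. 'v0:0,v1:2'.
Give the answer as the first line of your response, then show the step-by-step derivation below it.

v0:0,v1:0,v2:0,v3:0,v4:0,v5:1,v6:0,v7:0,v8:0

step 1: output 1; order=[1]; indeg=(2,0,0,1,0,1,0,0,0)
step 2: output 2; order=[1,2]; indeg=(1,0,0,1,0,1,0,0,0)
step 3: output 4; order=[1,2,4]; indeg=(1,0,0,1,0,1,0,0,0)
step 4: output 6; order=[1,2,4,6]; indeg=(0,0,0,0,0,1,0,0,0)
step 5: output 0; order=[1,2,4,6,0]; indeg=(0,0,0,0,0,1,0,0,0)
step 6: output 3; order=[1,2,4,6,0,3]; indeg=(0,0,0,0,0,1,0,0,0)
step 7: output 7; order=[1,2,4,6,0,3,7]; indeg=(0,0,0,0,0,1,0,0,0)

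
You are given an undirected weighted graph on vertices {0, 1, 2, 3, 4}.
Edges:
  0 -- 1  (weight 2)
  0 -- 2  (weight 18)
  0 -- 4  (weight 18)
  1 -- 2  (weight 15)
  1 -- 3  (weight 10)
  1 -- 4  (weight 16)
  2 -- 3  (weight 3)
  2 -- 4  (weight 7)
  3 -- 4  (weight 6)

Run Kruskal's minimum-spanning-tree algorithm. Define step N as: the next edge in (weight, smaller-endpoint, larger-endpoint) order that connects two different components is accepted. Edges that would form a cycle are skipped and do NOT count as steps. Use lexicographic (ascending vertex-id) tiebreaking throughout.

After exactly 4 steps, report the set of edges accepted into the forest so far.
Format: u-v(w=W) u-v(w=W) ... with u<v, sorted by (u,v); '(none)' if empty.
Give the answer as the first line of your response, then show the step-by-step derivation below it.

0-1(w=2) 1-3(w=10) 2-3(w=3) 3-4(w=6)

step 1: add edge 0-1 (w=2); MST = {0-1(w=2)}
step 2: add edge 2-3 (w=3); MST = {0-1(w=2) 2-3(w=3)}
step 3: add edge 3-4 (w=6); MST = {0-1(w=2) 2-3(w=3) 3-4(w=6)}
step 4: add edge 1-3 (w=10); MST = {0-1(w=2) 1-3(w=10) 2-3(w=3) 3-4(w=6)}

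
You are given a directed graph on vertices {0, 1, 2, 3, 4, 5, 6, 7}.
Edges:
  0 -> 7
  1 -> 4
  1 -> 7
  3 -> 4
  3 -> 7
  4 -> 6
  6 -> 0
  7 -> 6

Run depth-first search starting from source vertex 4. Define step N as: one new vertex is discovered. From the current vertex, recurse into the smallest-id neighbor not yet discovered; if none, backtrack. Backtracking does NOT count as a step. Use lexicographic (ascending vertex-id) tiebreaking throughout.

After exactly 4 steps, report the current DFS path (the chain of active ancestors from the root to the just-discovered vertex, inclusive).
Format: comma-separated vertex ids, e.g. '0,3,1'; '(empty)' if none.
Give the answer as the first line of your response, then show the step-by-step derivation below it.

4,6,0,7

step 1: discover 4; path=4; order=4
step 2: discover 6; path=4>6; order=4,6
step 3: discover 0; path=4>6>0; order=4,6,0
step 4: discover 7; path=4>6>0>7; order=4,6,0,7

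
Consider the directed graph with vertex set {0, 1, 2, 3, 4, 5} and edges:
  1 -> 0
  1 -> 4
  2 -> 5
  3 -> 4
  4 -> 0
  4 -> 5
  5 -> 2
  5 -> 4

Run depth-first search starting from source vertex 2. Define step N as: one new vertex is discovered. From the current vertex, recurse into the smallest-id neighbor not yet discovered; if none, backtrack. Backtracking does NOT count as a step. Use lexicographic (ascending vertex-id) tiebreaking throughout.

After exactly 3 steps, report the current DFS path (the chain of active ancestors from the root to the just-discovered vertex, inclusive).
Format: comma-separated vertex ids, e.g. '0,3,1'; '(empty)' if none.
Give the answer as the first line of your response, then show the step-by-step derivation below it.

2,5,4

step 1: discover 2; path=2; order=2
step 2: discover 5; path=2>5; order=2,5
step 3: discover 4; path=2>5>4; order=2,5,4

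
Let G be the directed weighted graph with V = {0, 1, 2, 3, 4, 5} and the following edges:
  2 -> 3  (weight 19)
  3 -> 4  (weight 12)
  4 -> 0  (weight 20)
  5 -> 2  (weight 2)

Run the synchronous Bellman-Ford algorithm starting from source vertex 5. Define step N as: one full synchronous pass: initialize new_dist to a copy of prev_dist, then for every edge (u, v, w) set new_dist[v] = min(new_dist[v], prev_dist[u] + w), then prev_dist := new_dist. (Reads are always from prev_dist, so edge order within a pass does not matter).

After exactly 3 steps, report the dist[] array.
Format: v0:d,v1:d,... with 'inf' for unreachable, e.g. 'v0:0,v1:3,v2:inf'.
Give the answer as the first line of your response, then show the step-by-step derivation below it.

v0:inf,v1:inf,v2:2,v3:21,v4:33,v5:0

step 1: dist = v0:inf,v1:inf,v2:2,v3:inf,v4:inf,v5:0
step 2: dist = v0:inf,v1:inf,v2:2,v3:21,v4:inf,v5:0
step 3: dist = v0:inf,v1:inf,v2:2,v3:21,v4:33,v5:0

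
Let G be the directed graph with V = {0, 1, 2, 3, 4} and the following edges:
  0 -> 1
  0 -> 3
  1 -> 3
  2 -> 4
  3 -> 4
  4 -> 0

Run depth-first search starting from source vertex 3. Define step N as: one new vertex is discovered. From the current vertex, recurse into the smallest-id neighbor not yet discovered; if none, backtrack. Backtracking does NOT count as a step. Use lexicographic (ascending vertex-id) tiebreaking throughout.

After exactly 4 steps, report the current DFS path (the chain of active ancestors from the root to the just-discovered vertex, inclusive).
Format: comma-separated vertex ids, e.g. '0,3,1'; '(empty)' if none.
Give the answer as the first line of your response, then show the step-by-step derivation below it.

3,4,0,1

step 1: discover 3; path=3; order=3
step 2: discover 4; path=3>4; order=3,4
step 3: discover 0; path=3>4>0; order=3,4,0
step 4: discover 1; path=3>4>0>1; order=3,4,0,1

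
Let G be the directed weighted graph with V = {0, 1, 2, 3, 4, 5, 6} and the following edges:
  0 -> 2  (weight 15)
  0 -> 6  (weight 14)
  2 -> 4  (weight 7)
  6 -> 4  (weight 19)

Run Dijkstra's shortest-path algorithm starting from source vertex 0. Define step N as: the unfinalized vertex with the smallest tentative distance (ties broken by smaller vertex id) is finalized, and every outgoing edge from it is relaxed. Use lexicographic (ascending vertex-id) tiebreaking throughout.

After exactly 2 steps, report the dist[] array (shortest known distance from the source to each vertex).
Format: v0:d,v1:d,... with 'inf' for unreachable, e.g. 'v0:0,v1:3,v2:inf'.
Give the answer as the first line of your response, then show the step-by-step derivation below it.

v0:0,v1:inf,v2:15,v3:inf,v4:33,v5:inf,v6:14

step 1: dist = v0:0,v1:inf,v2:15,v3:inf,v4:inf,v5:inf,v6:14
step 2: dist = v0:0,v1:inf,v2:15,v3:inf,v4:33,v5:inf,v6:14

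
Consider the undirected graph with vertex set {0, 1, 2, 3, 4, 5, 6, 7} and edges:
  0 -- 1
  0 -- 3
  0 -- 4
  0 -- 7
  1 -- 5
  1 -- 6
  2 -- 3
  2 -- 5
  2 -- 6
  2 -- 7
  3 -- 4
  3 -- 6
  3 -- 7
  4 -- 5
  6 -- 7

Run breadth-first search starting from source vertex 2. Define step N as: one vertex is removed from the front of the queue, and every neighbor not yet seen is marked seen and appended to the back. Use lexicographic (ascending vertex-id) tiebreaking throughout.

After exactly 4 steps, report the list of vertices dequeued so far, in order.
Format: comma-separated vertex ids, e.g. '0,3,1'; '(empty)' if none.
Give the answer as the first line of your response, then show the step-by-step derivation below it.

2,3,5,6

step 1: dequeue 2; queue=[3,5,6,7]; order=2
step 2: dequeue 3; queue=[5,6,7,0,4]; order=2,3
step 3: dequeue 5; queue=[6,7,0,4,1]; order=2,3,5
step 4: dequeue 6; queue=[7,0,4,1]; order=2,3,5,6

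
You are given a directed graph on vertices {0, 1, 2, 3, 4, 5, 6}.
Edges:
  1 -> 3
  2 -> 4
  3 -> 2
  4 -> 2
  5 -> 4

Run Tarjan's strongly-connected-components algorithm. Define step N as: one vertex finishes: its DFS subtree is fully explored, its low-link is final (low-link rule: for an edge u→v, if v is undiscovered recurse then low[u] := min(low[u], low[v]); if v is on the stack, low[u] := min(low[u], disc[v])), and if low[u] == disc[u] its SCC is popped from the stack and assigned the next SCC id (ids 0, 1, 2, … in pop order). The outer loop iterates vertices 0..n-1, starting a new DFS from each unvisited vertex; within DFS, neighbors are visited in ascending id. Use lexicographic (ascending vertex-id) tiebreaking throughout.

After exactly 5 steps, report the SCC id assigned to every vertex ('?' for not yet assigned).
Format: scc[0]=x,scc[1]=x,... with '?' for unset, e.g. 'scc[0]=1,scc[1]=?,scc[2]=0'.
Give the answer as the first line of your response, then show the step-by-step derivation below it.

scc[0]=0,scc[1]=3,scc[2]=1,scc[3]=2,scc[4]=1,scc[5]=?,scc[6]=?

step 1: low=(low[0]=0,low[1]=?,low[2]=?,low[3]=?,low[4]=?,low[5]=?,low[6]=?); scc=(scc[0]=0,scc[1]=?,scc[2]=?,scc[3]=?,scc[4]=?,scc[5]=?,scc[6]=?)
step 2: low=(low[0]=0,low[1]=1,low[2]=3,low[3]=2,low[4]=3,low[5]=?,low[6]=?); scc=(scc[0]=0,scc[1]=?,scc[2]=?,scc[3]=?,scc[4]=?,scc[5]=?,scc[6]=?)
step 3: low=(low[0]=0,low[1]=1,low[2]=3,low[3]=2,low[4]=3,low[5]=?,low[6]=?); scc=(scc[0]=0,scc[1]=?,scc[2]=1,scc[3]=?,scc[4]=1,scc[5]=?,scc[6]=?)
step 4: low=(low[0]=0,low[1]=1,low[2]=3,low[3]=2,low[4]=3,low[5]=?,low[6]=?); scc=(scc[0]=0,scc[1]=?,scc[2]=1,scc[3]=2,scc[4]=1,scc[5]=?,scc[6]=?)
step 5: low=(low[0]=0,low[1]=1,low[2]=3,low[3]=2,low[4]=3,low[5]=?,low[6]=?); scc=(scc[0]=0,scc[1]=3,scc[2]=1,scc[3]=2,scc[4]=1,scc[5]=?,scc[6]=?)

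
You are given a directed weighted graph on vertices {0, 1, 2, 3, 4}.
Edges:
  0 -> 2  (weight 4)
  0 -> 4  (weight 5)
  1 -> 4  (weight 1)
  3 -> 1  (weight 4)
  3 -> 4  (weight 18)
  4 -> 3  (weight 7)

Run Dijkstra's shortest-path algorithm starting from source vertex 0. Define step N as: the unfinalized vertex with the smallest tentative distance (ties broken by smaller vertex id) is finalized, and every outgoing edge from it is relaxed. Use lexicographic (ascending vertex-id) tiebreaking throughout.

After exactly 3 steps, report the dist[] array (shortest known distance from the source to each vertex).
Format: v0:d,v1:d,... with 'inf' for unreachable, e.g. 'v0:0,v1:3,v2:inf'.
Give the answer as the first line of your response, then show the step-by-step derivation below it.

v0:0,v1:inf,v2:4,v3:12,v4:5

step 1: dist = v0:0,v1:inf,v2:4,v3:inf,v4:5
step 2: dist = v0:0,v1:inf,v2:4,v3:inf,v4:5
step 3: dist = v0:0,v1:inf,v2:4,v3:12,v4:5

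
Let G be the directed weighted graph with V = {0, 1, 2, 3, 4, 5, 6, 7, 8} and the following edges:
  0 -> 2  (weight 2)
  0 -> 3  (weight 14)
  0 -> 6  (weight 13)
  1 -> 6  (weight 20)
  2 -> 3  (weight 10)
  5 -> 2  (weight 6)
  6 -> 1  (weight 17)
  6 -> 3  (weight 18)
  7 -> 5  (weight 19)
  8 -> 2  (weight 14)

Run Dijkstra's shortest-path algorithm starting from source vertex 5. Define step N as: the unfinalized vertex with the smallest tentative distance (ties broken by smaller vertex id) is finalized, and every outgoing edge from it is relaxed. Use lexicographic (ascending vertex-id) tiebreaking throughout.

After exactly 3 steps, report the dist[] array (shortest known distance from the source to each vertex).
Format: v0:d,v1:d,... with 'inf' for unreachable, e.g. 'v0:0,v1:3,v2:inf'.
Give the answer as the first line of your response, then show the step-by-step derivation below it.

v0:inf,v1:inf,v2:6,v3:16,v4:inf,v5:0,v6:inf,v7:inf,v8:inf

step 1: dist = v0:inf,v1:inf,v2:6,v3:inf,v4:inf,v5:0,v6:inf,v7:inf,v8:inf
step 2: dist = v0:inf,v1:inf,v2:6,v3:16,v4:inf,v5:0,v6:inf,v7:inf,v8:inf
step 3: dist = v0:inf,v1:inf,v2:6,v3:16,v4:inf,v5:0,v6:inf,v7:inf,v8:inf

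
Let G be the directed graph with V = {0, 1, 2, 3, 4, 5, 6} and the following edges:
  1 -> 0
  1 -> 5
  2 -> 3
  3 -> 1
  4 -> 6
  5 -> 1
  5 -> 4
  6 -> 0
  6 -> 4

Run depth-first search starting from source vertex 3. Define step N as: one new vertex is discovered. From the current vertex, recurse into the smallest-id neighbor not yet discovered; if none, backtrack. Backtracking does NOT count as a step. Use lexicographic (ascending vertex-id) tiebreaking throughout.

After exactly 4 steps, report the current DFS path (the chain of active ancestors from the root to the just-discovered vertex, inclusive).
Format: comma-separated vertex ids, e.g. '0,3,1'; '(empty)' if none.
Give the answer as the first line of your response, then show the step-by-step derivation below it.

3,1,5

step 1: discover 3; path=3; order=3
step 2: discover 1; path=3>1; order=3,1
step 3: discover 0; path=3>1>0; order=3,1,0
step 4: discover 5; path=3>1>5; order=3,1,0,5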